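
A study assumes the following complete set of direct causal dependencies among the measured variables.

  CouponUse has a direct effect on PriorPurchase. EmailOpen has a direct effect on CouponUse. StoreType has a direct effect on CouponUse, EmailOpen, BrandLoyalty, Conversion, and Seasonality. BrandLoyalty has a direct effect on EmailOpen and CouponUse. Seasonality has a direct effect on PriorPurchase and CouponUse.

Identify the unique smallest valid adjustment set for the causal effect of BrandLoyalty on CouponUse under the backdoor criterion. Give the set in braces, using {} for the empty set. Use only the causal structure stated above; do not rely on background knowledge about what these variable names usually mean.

Variables eligible for adjustment (non-descendants of BrandLoyalty, excluding BrandLoyalty and CouponUse): {Conversion, Seasonality, StoreType}.
Backdoor paths from BrandLoyalty to CouponUse:
  P1: BrandLoyalty <- StoreType -> Seasonality -> CouponUse
  P2: BrandLoyalty <- StoreType -> Seasonality -> PriorPurchase <- CouponUse
  P3: BrandLoyalty <- StoreType -> EmailOpen -> CouponUse
  P4: BrandLoyalty <- StoreType -> CouponUse
The empty set is not sufficient: P1 (BrandLoyalty <- StoreType -> Seasonality -> CouponUse) has no collider blocking it and no conditioned non-collider, so it is open.
Try {StoreType}:
  P1: blocked at fork node StoreType ∈ conditioning set.
  P2: blocked at fork node StoreType ∈ conditioning set.
  P3: blocked at fork node StoreType ∈ conditioning set.
  P4: blocked at fork node StoreType ∈ conditioning set.
{StoreType} contains no descendant of BrandLoyalty and blocks every backdoor path.
No other singleton works — e.g. {Seasonality} leaves P3 open — so {StoreType} is the unique smallest valid adjustment set.

{StoreType}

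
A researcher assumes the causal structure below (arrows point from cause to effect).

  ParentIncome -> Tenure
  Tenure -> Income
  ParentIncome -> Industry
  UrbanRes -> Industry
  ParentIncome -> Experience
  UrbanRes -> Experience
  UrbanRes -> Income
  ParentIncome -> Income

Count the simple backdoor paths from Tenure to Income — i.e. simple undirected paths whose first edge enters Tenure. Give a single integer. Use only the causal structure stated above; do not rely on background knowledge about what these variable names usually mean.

3

A backdoor path from Tenure to Income is any simple undirected path whose first edge points into Tenure (i.e. leaves Tenure via a parent).
Parents of Tenure: {ParentIncome}.
Enumerating:
  P1: Tenure <- ParentIncome -> Experience <- UrbanRes -> Income
  P2: Tenure <- ParentIncome -> Industry <- UrbanRes -> Income
  P3: Tenure <- ParentIncome -> Income
That exhausts the simple backdoor paths. Count: 3.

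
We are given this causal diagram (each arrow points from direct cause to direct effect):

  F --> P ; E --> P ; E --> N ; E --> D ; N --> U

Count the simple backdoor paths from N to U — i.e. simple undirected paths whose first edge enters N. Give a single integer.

A backdoor path from N to U is any simple undirected path whose first edge points into N (i.e. leaves N via a parent).
Parents of N: {E}.
No simple path from any parent of N reaches U without revisiting N, so there are no backdoor paths.

0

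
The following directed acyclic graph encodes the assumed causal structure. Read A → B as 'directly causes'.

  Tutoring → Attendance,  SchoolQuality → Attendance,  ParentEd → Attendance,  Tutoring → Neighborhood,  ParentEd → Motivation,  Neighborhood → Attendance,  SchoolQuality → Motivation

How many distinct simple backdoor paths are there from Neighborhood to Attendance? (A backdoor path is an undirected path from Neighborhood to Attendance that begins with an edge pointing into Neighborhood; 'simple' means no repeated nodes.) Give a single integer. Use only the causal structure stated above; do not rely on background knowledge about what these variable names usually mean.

A backdoor path from Neighborhood to Attendance is any simple undirected path whose first edge points into Neighborhood (i.e. leaves Neighborhood via a parent).
Parents of Neighborhood: {Tutoring}.
Enumerating:
  P1: Neighborhood <- Tutoring -> Attendance
That exhausts the simple backdoor paths. Count: 1.

1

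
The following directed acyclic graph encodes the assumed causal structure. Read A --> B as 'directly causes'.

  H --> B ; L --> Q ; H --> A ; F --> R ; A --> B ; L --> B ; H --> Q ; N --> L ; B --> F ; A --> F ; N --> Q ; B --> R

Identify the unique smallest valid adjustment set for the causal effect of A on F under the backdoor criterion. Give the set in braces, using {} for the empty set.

Variables eligible for adjustment (non-descendants of A, excluding A and F): {H, L, N, Q}.
Backdoor paths from A to F:
  P1: A <- H -> B -> F
  P2: A <- H -> B -> R <- F
  P3: A <- H -> Q <- N -> L -> B -> F
  P4: A <- H -> Q <- N -> L -> B -> R <- F
  P5: A <- H -> Q <- L -> B -> F
  P6: A <- H -> Q <- L -> B -> R <- F
The empty set is not sufficient: P1 (A <- H -> B -> F) has no collider blocking it and no conditioned non-collider, so it is open.
Try {H}:
  P1: blocked at fork node H ∈ conditioning set.
  P2: blocked at fork node H ∈ conditioning set.
  P3: blocked at fork node H ∈ conditioning set.
  P4: blocked at fork node H ∈ conditioning set.
  P5: blocked at fork node H ∈ conditioning set.
  P6: blocked at fork node H ∈ conditioning set.
{H} contains no descendant of A and blocks every backdoor path.
No other singleton works — e.g. {N} leaves P1 open — so {H} is the unique smallest valid adjustment set.

{H}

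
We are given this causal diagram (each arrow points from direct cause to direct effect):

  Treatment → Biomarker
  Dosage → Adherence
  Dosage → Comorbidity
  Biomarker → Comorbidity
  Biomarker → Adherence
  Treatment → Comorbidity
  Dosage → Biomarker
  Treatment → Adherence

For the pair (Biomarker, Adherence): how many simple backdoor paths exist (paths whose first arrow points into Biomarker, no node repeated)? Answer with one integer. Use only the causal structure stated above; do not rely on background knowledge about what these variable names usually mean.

A backdoor path from Biomarker to Adherence is any simple undirected path whose first edge points into Biomarker (i.e. leaves Biomarker via a parent).
Parents of Biomarker: {Dosage, Treatment}.
Enumerating:
  P1: Biomarker <- Dosage -> Comorbidity <- Treatment -> Adherence
  P2: Biomarker <- Dosage -> Adherence
  P3: Biomarker <- Treatment -> Comorbidity <- Dosage -> Adherence
  P4: Biomarker <- Treatment -> Adherence
That exhausts the simple backdoor paths. Count: 4.

4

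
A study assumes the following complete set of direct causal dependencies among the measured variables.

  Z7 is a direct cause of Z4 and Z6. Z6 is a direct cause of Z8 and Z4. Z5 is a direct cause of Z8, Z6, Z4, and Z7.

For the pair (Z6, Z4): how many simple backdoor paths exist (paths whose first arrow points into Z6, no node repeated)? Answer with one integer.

4

A backdoor path from Z6 to Z4 is any simple undirected path whose first edge points into Z6 (i.e. leaves Z6 via a parent).
Parents of Z6: {Z5, Z7}.
Enumerating:
  P1: Z6 <- Z5 -> Z7 -> Z4
  P2: Z6 <- Z5 -> Z4
  P3: Z6 <- Z7 <- Z5 -> Z4
  P4: Z6 <- Z7 -> Z4
That exhausts the simple backdoor paths. Count: 4.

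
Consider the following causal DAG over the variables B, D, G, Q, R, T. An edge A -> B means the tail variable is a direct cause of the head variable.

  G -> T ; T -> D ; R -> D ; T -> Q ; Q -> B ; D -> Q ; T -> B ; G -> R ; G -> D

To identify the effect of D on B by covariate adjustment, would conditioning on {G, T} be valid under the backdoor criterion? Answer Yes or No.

Backdoor paths from D to B (paths whose first edge points into D):
  P1: D <- G -> T -> Q -> B
  P2: D <- G -> T -> B
  P3: D <- T -> Q -> B
  P4: D <- T -> B
  P5: D <- R <- G -> T -> Q -> B
  P6: D <- R <- G -> T -> B
Condition 1 (no descendant of D in the set): holds — descendants of D are {B, Q}; none are in {G, T}.
Condition 2 (every backdoor path blocked by {G, T}):
  P1: blocked at fork node G ∈ conditioning set.
  P2: blocked at fork node G ∈ conditioning set.
  P3: blocked at fork node T ∈ conditioning set.
  P4: blocked at fork node T ∈ conditioning set.
  P5: blocked at fork node G ∈ conditioning set.
  P6: blocked at fork node G ∈ conditioning set.
{G, T} satisfies the backdoor criterion.

Yes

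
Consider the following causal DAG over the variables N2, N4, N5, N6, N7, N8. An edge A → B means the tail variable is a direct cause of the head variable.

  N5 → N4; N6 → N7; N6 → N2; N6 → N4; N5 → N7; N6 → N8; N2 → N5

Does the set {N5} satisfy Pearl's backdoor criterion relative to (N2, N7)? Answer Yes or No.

No

Backdoor paths from N2 to N7 (paths whose first edge points into N2):
  P1: N2 <- N6 -> N4 <- N5 -> N7
  P2: N2 <- N6 -> N7
Condition 1 (no descendant of N2 in the set): FAILS — N5 is a descendant of N2.
Condition 2 (every backdoor path blocked by {N5}):
  P1: blocked at collider N4 (neither it nor any descendant is in the conditioning set).
  P2: open — no interior node is in the conditioning set.
{N5} does not satisfy the backdoor criterion.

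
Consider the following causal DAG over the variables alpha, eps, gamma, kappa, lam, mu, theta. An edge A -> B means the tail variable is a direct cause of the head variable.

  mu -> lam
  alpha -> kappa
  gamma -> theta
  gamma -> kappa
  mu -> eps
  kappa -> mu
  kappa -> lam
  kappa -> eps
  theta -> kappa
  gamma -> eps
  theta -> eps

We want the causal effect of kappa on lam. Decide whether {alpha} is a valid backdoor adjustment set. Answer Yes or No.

Yes

Backdoor paths from kappa to lam (paths whose first edge points into kappa):
  P1: kappa <- gamma -> theta -> eps <- mu -> lam
  P2: kappa <- gamma -> eps <- mu -> lam
  P3: kappa <- theta <- gamma -> eps <- mu -> lam
  P4: kappa <- theta -> eps <- mu -> lam
Condition 1 (no descendant of kappa in the set): holds — descendants of kappa are {eps, lam, mu}; none are in {alpha}.
Condition 2 (every backdoor path blocked by {alpha}):
  P1: blocked at collider eps (neither it nor any descendant is in the conditioning set).
  P2: blocked at collider eps (neither it nor any descendant is in the conditioning set).
  P3: blocked at collider eps (neither it nor any descendant is in the conditioning set).
  P4: blocked at collider eps (neither it nor any descendant is in the conditioning set).
{alpha} satisfies the backdoor criterion.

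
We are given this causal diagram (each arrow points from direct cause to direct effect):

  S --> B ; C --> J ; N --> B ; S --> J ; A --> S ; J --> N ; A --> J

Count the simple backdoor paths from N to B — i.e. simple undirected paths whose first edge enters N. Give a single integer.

A backdoor path from N to B is any simple undirected path whose first edge points into N (i.e. leaves N via a parent).
Parents of N: {J}.
Enumerating:
  P1: N <- J <- A -> S -> B
  P2: N <- J <- S -> B
That exhausts the simple backdoor paths. Count: 2.

2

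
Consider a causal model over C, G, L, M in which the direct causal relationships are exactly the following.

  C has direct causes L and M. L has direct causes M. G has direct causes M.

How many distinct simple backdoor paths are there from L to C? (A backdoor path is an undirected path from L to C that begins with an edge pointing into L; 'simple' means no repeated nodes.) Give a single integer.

1

A backdoor path from L to C is any simple undirected path whose first edge points into L (i.e. leaves L via a parent).
Parents of L: {M}.
Enumerating:
  P1: L <- M -> C
That exhausts the simple backdoor paths. Count: 1.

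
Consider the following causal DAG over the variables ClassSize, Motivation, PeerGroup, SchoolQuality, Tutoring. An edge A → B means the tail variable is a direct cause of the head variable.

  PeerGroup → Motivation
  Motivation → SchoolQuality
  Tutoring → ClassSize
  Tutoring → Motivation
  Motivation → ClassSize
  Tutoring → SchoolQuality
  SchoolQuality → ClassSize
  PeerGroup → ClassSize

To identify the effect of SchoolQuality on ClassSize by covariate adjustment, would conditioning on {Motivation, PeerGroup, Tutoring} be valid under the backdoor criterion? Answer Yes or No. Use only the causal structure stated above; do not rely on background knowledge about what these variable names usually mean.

Backdoor paths from SchoolQuality to ClassSize (paths whose first edge points into SchoolQuality):
  P1: SchoolQuality <- Tutoring -> Motivation <- PeerGroup -> ClassSize
  P2: SchoolQuality <- Tutoring -> Motivation -> ClassSize
  P3: SchoolQuality <- Tutoring -> ClassSize
  P4: SchoolQuality <- Motivation <- PeerGroup -> ClassSize
  P5: SchoolQuality <- Motivation <- Tutoring -> ClassSize
  P6: SchoolQuality <- Motivation -> ClassSize
Condition 1 (no descendant of SchoolQuality in the set): holds — descendants of SchoolQuality are {ClassSize}; none are in {Motivation, PeerGroup, Tutoring}.
Condition 2 (every backdoor path blocked by {Motivation, PeerGroup, Tutoring}):
  P1: blocked at fork node Tutoring ∈ conditioning set.
  P2: blocked at fork node Tutoring ∈ conditioning set.
  P3: blocked at fork node Tutoring ∈ conditioning set.
  P4: blocked at chain node Motivation ∈ conditioning set.
  P5: blocked at chain node Motivation ∈ conditioning set.
  P6: blocked at fork node Motivation ∈ conditioning set.
{Motivation, PeerGroup, Tutoring} satisfies the backdoor criterion.

Yes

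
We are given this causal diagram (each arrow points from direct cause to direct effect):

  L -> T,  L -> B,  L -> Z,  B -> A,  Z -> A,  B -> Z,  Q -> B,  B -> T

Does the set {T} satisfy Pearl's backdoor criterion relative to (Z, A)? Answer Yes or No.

No

Backdoor paths from Z to A (paths whose first edge points into Z):
  P1: Z <- L -> B -> A
  P2: Z <- L -> T <- B -> A
  P3: Z <- B -> A
Condition 1 (no descendant of Z in the set): holds — descendants of Z are {A}; none are in {T}.
Condition 2 (every backdoor path blocked by {T}):
  P1: open — no interior node is in the conditioning set.
  P2: open — collider(s) T are conditioned on (or have a conditioned descendant) and no non-collider on the path is in the set.
  P3: open — no interior node is in the conditioning set.
{T} does not satisfy the backdoor criterion.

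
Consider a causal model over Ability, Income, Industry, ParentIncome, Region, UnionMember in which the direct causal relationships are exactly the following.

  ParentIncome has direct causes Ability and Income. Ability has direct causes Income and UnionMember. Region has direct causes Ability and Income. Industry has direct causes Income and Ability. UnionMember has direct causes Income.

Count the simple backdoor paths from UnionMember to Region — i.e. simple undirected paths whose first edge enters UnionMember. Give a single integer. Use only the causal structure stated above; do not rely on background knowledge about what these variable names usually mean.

A backdoor path from UnionMember to Region is any simple undirected path whose first edge points into UnionMember (i.e. leaves UnionMember via a parent).
Parents of UnionMember: {Income}.
Enumerating:
  P1: UnionMember <- Income -> Ability -> Region
  P2: UnionMember <- Income -> Region
  P3: UnionMember <- Income -> ParentIncome <- Ability -> Region
  P4: UnionMember <- Income -> Industry <- Ability -> Region
That exhausts the simple backdoor paths. Count: 4.

4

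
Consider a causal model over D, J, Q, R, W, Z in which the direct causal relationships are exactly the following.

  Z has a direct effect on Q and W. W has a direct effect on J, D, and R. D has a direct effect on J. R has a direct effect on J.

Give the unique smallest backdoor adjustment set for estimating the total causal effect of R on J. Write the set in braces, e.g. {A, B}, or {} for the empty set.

Variables eligible for adjustment (non-descendants of R, excluding R and J): {D, Q, W, Z}.
Backdoor paths from R to J:
  P1: R <- W -> D -> J
  P2: R <- W -> J
The empty set is not sufficient: P1 (R <- W -> D -> J) has no collider blocking it and no conditioned non-collider, so it is open.
Try {W}:
  P1: blocked at fork node W ∈ conditioning set.
  P2: blocked at fork node W ∈ conditioning set.
{W} contains no descendant of R and blocks every backdoor path.
No other singleton works — e.g. {Z} leaves P1 open — so {W} is the unique smallest valid adjustment set.

{W}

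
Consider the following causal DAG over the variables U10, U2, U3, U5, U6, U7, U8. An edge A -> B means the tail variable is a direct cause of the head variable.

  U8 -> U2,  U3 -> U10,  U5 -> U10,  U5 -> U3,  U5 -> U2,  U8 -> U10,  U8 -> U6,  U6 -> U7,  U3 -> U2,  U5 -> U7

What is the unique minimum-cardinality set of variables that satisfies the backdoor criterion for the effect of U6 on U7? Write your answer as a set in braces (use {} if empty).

{}

Variables eligible for adjustment (non-descendants of U6, excluding U6 and U7): {U10, U2, U3, U5, U8}.
Backdoor paths from U6 to U7:
  P1: U6 <- U8 -> U2 <- U5 -> U7
  P2: U6 <- U8 -> U2 <- U3 <- U5 -> U7
  P3: U6 <- U8 -> U2 <- U3 -> U10 <- U5 -> U7
  P4: U6 <- U8 -> U10 <- U5 -> U7
  P5: U6 <- U8 -> U10 <- U3 <- U5 -> U7
  P6: U6 <- U8 -> U10 <- U3 -> U2 <- U5 -> U7
Each backdoor path contains an unconditioned collider, so every path is already blocked with the empty conditioning set:
  P1: blocked at collider U2 (neither it nor any descendant is in the conditioning set).
  P2: blocked at collider U2 (neither it nor any descendant is in the conditioning set).
  P3: blocked at collider U2 (neither it nor any descendant is in the conditioning set).
  P4: blocked at collider U10 (neither it nor any descendant is in the conditioning set).
  P5: blocked at collider U10 (neither it nor any descendant is in the conditioning set).
  P6: blocked at collider U10 (neither it nor any descendant is in the conditioning set).
The empty set is therefore the unique smallest valid set.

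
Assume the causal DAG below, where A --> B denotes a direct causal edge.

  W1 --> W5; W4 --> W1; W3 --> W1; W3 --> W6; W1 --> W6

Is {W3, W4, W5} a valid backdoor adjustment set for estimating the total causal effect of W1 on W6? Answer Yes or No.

Backdoor paths from W1 to W6 (paths whose first edge points into W1):
  P1: W1 <- W3 -> W6
Condition 1 (no descendant of W1 in the set): FAILS — W5 is a descendant of W1.
Condition 2 (every backdoor path blocked by {W3, W4, W5}):
  P1: blocked at fork node W3 ∈ conditioning set.
{W3, W4, W5} does not satisfy the backdoor criterion.

No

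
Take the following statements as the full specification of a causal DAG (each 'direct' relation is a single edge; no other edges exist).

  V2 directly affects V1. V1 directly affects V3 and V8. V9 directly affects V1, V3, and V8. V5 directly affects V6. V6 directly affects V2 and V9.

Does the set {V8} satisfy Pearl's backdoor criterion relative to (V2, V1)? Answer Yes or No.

Backdoor paths from V2 to V1 (paths whose first edge points into V2):
  P1: V2 <- V6 -> V9 -> V1
  P2: V2 <- V6 -> V9 -> V8 <- V1
  P3: V2 <- V6 -> V9 -> V3 <- V1
Condition 1 (no descendant of V2 in the set): FAILS — V8 is a descendant of V2.
Condition 2 (every backdoor path blocked by {V8}):
  P1: open — no interior node is in the conditioning set.
  P2: open — collider(s) V8 are conditioned on (or have a conditioned descendant) and no non-collider on the path is in the set.
  P3: blocked at collider V3 (neither it nor any descendant is in the conditioning set).
{V8} does not satisfy the backdoor criterion.

No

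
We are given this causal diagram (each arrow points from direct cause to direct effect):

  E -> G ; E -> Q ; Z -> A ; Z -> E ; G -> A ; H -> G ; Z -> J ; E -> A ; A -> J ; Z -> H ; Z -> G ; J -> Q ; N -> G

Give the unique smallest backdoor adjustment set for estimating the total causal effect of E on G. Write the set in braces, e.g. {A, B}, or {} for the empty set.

{Z}

Variables eligible for adjustment (non-descendants of E, excluding E and G): {H, N, Z}.
Backdoor paths from E to G:
  P1: E <- Z -> H -> G
  P2: E <- Z -> G
  P3: E <- Z -> A <- G
  P4: E <- Z -> J <- A <- G
The empty set is not sufficient: P1 (E <- Z -> H -> G) has no collider blocking it and no conditioned non-collider, so it is open.
Try {Z}:
  P1: blocked at fork node Z ∈ conditioning set.
  P2: blocked at fork node Z ∈ conditioning set.
  P3: blocked at fork node Z ∈ conditioning set.
  P4: blocked at fork node Z ∈ conditioning set.
{Z} contains no descendant of E and blocks every backdoor path.
No other singleton works — e.g. {N} leaves P1 open — so {Z} is the unique smallest valid adjustment set.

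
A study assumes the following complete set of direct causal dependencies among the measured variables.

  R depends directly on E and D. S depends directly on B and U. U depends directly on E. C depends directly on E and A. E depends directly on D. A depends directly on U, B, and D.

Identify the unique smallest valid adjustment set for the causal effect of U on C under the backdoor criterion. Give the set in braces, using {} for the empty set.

{E}

Variables eligible for adjustment (non-descendants of U, excluding U and C): {B, D, E, R}.
Backdoor paths from U to C:
  P1: U <- E <- D -> A -> C
  P2: U <- E -> R <- D -> A -> C
  P3: U <- E -> C
The empty set is not sufficient: P1 (U <- E <- D -> A -> C) has no collider blocking it and no conditioned non-collider, so it is open.
Try {E}:
  P1: blocked at chain node E ∈ conditioning set.
  P2: blocked at fork node E ∈ conditioning set.
  P3: blocked at fork node E ∈ conditioning set.
{E} contains no descendant of U and blocks every backdoor path.
No other singleton works — e.g. {D} leaves P3 open — so {E} is the unique smallest valid adjustment set.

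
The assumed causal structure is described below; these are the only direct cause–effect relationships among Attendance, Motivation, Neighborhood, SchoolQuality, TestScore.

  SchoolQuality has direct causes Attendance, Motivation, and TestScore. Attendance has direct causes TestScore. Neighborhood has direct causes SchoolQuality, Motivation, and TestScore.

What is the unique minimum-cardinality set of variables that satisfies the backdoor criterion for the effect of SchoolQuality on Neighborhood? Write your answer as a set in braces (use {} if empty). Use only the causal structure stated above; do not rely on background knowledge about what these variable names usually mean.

Variables eligible for adjustment (non-descendants of SchoolQuality, excluding SchoolQuality and Neighborhood): {Attendance, Motivation, TestScore}.
Backdoor paths from SchoolQuality to Neighborhood:
  P1: SchoolQuality <- Motivation -> Neighborhood
  P2: SchoolQuality <- TestScore -> Neighborhood
  P3: SchoolQuality <- Attendance <- TestScore -> Neighborhood
The empty set is not sufficient: P1 (SchoolQuality <- Motivation -> Neighborhood) has no collider blocking it and no conditioned non-collider, so it is open.
Try {Motivation, TestScore}:
  P1: blocked at fork node Motivation ∈ conditioning set.
  P2: blocked at fork node TestScore ∈ conditioning set.
  P3: blocked at fork node TestScore ∈ conditioning set.
{Motivation, TestScore} contains no descendant of SchoolQuality and blocks every backdoor path.
Every element of {Motivation, TestScore} is needed (dropping Motivation leaves P1 open; dropping TestScore leaves P2 open), so no proper subset is valid.
Among all size-2 subsets of the eligible variables, only {Motivation, TestScore} blocks every backdoor path, so it is the unique smallest valid adjustment set.

{Motivation, TestScore}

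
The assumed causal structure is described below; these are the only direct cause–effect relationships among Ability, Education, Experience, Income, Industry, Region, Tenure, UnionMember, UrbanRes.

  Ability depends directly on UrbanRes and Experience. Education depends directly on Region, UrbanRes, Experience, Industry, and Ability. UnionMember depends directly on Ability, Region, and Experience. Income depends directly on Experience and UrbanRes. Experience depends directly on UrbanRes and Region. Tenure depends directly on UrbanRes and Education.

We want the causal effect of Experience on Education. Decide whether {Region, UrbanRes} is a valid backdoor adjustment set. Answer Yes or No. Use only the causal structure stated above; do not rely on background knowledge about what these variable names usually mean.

Backdoor paths from Experience to Education (paths whose first edge points into Experience):
  P1: Experience <- Region -> Education
  P2: Experience <- Region -> UnionMember <- Ability <- UrbanRes -> Education
  P3: Experience <- Region -> UnionMember <- Ability <- UrbanRes -> Tenure <- Education
  P4: Experience <- Region -> UnionMember <- Ability -> Education
  P5: Experience <- UrbanRes -> Ability -> Education
  P6: Experience <- UrbanRes -> Ability -> UnionMember <- Region -> Education
  P7: Experience <- UrbanRes -> Education
  P8: Experience <- UrbanRes -> Tenure <- Education
Condition 1 (no descendant of Experience in the set): holds — descendants of Experience are {Ability, Education, Income, Tenure, UnionMember}; none are in {Region, UrbanRes}.
Condition 2 (every backdoor path blocked by {Region, UrbanRes}):
  P1: blocked at fork node Region ∈ conditioning set.
  P2: blocked at fork node Region ∈ conditioning set.
  P3: blocked at fork node Region ∈ conditioning set.
  P4: blocked at fork node Region ∈ conditioning set.
  P5: blocked at fork node UrbanRes ∈ conditioning set.
  P6: blocked at fork node UrbanRes ∈ conditioning set.
  P7: blocked at fork node UrbanRes ∈ conditioning set.
  P8: blocked at fork node UrbanRes ∈ conditioning set.
{Region, UrbanRes} satisfies the backdoor criterion.

Yes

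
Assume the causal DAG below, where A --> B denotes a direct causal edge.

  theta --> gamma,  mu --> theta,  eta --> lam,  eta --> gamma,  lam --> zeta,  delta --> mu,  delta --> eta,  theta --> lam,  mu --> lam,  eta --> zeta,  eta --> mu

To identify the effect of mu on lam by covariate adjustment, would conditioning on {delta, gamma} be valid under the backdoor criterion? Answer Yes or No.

Backdoor paths from mu to lam (paths whose first edge points into mu):
  P1: mu <- delta -> eta -> lam
  P2: mu <- delta -> eta -> gamma <- theta -> lam
  P3: mu <- delta -> eta -> zeta <- lam
  P4: mu <- eta -> lam
  P5: mu <- eta -> gamma <- theta -> lam
  P6: mu <- eta -> zeta <- lam
Condition 1 (no descendant of mu in the set): FAILS — gamma is a descendant of mu.
Condition 2 (every backdoor path blocked by {delta, gamma}):
  P1: blocked at fork node delta ∈ conditioning set.
  P2: blocked at fork node delta ∈ conditioning set.
  P3: blocked at fork node delta ∈ conditioning set.
  P4: open — no interior node is in the conditioning set.
  P5: open — collider(s) gamma are conditioned on (or have a conditioned descendant) and no non-collider on the path is in the set.
  P6: blocked at collider zeta (neither it nor any descendant is in the conditioning set).
{delta, gamma} does not satisfy the backdoor criterion.

No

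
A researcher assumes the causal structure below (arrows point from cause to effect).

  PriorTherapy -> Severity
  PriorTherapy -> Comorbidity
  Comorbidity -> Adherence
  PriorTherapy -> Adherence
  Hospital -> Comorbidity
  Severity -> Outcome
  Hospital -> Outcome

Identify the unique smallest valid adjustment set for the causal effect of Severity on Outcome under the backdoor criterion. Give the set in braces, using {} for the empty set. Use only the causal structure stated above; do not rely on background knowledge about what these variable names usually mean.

Variables eligible for adjustment (non-descendants of Severity, excluding Severity and Outcome): {Adherence, Comorbidity, Hospital, PriorTherapy}.
Backdoor paths from Severity to Outcome:
  P1: Severity <- PriorTherapy -> Comorbidity <- Hospital -> Outcome
  P2: Severity <- PriorTherapy -> Adherence <- Comorbidity <- Hospital -> Outcome
Each backdoor path contains an unconditioned collider, so every path is already blocked with the empty conditioning set:
  P1: blocked at collider Comorbidity (neither it nor any descendant is in the conditioning set).
  P2: blocked at collider Adherence (neither it nor any descendant is in the conditioning set).
The empty set is therefore the unique smallest valid set.

{}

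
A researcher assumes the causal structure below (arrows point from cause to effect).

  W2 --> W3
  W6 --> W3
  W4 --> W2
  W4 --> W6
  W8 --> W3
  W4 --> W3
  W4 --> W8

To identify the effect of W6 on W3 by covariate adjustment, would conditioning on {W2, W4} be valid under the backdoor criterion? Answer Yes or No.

Backdoor paths from W6 to W3 (paths whose first edge points into W6):
  P1: W6 <- W4 -> W8 -> W3
  P2: W6 <- W4 -> W2 -> W3
  P3: W6 <- W4 -> W3
Condition 1 (no descendant of W6 in the set): holds — descendants of W6 are {W3}; none are in {W2, W4}.
Condition 2 (every backdoor path blocked by {W2, W4}):
  P1: blocked at fork node W4 ∈ conditioning set.
  P2: blocked at fork node W4 ∈ conditioning set.
  P3: blocked at fork node W4 ∈ conditioning set.
{W2, W4} satisfies the backdoor criterion.

Yes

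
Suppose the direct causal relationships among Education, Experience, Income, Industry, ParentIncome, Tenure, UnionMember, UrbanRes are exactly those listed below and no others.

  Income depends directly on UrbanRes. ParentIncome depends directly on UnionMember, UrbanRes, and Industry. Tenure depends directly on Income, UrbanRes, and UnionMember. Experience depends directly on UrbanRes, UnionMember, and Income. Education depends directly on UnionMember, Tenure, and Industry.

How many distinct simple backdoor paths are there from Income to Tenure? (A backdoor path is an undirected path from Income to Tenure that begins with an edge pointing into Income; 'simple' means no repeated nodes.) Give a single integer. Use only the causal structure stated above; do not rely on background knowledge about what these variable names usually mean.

A backdoor path from Income to Tenure is any simple undirected path whose first edge points into Income (i.e. leaves Income via a parent).
Parents of Income: {UrbanRes}.
Enumerating:
  P1: Income <- UrbanRes -> Tenure
  P2: Income <- UrbanRes -> ParentIncome <- UnionMember -> Tenure
  P3: Income <- UrbanRes -> ParentIncome <- UnionMember -> Education <- Tenure
  P4: Income <- UrbanRes -> ParentIncome <- Industry -> Education <- UnionMember -> Tenure
  P5: Income <- UrbanRes -> ParentIncome <- Industry -> Education <- Tenure
  P6: Income <- UrbanRes -> Experience <- UnionMember -> Tenure
  P7: Income <- UrbanRes -> Experience <- UnionMember -> ParentIncome <- Industry -> Education <- Tenure
  P8: Income <- UrbanRes -> Experience <- UnionMember -> Education <- Tenure
That exhausts the simple backdoor paths. Count: 8.

8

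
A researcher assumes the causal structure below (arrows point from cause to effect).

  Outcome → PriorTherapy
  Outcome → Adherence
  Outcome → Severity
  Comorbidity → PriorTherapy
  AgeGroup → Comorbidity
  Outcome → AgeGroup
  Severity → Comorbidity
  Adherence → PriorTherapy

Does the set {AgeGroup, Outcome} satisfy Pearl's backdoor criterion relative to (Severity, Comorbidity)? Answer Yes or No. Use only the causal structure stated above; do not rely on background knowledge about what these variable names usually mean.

Yes

Backdoor paths from Severity to Comorbidity (paths whose first edge points into Severity):
  P1: Severity <- Outcome -> AgeGroup -> Comorbidity
  P2: Severity <- Outcome -> Adherence -> PriorTherapy <- Comorbidity
  P3: Severity <- Outcome -> PriorTherapy <- Comorbidity
Condition 1 (no descendant of Severity in the set): holds — descendants of Severity are {Comorbidity, PriorTherapy}; none are in {AgeGroup, Outcome}.
Condition 2 (every backdoor path blocked by {AgeGroup, Outcome}):
  P1: blocked at fork node Outcome ∈ conditioning set.
  P2: blocked at fork node Outcome ∈ conditioning set.
  P3: blocked at fork node Outcome ∈ conditioning set.
{AgeGroup, Outcome} satisfies the backdoor criterion.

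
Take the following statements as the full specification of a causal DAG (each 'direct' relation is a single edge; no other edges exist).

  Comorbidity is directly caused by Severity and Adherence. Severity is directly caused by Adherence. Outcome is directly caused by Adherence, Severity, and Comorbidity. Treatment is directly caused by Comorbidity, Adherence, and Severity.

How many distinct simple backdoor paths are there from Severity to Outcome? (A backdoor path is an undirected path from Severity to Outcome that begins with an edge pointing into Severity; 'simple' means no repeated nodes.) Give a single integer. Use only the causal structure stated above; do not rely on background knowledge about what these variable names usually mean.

A backdoor path from Severity to Outcome is any simple undirected path whose first edge points into Severity (i.e. leaves Severity via a parent).
Parents of Severity: {Adherence}.
Enumerating:
  P1: Severity <- Adherence -> Comorbidity -> Outcome
  P2: Severity <- Adherence -> Outcome
  P3: Severity <- Adherence -> Treatment <- Comorbidity -> Outcome
That exhausts the simple backdoor paths. Count: 3.

3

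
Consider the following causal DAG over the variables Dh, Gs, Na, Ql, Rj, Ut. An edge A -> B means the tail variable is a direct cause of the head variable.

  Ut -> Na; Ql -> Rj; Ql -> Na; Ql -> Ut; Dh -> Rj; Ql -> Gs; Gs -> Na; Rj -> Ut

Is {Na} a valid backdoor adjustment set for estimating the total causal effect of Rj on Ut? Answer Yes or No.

No

Backdoor paths from Rj to Ut (paths whose first edge points into Rj):
  P1: Rj <- Ql -> Ut
  P2: Rj <- Ql -> Gs -> Na <- Ut
  P3: Rj <- Ql -> Na <- Ut
Condition 1 (no descendant of Rj in the set): FAILS — Na is a descendant of Rj.
Condition 2 (every backdoor path blocked by {Na}):
  P1: open — no interior node is in the conditioning set.
  P2: open — collider(s) Na are conditioned on (or have a conditioned descendant) and no non-collider on the path is in the set.
  P3: open — collider(s) Na are conditioned on (or have a conditioned descendant) and no non-collider on the path is in the set.
{Na} does not satisfy the backdoor criterion.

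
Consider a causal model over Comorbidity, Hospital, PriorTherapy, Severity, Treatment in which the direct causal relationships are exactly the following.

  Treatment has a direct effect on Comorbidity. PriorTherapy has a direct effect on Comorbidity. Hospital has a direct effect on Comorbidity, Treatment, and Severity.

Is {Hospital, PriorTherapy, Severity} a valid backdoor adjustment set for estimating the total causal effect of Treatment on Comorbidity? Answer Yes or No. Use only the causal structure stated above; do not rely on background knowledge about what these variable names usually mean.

Yes

Backdoor paths from Treatment to Comorbidity (paths whose first edge points into Treatment):
  P1: Treatment <- Hospital -> Comorbidity
Condition 1 (no descendant of Treatment in the set): holds — descendants of Treatment are {Comorbidity}; none are in {Hospital, PriorTherapy, Severity}.
Condition 2 (every backdoor path blocked by {Hospital, PriorTherapy, Severity}):
  P1: blocked at fork node Hospital ∈ conditioning set.
{Hospital, PriorTherapy, Severity} satisfies the backdoor criterion.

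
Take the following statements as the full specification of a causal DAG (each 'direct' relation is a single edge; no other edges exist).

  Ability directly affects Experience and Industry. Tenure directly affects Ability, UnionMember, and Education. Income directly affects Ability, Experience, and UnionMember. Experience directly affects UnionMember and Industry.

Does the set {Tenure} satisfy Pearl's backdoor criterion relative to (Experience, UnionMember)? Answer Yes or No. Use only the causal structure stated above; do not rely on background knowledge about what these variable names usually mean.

No

Backdoor paths from Experience to UnionMember (paths whose first edge points into Experience):
  P1: Experience <- Income -> Ability <- Tenure -> UnionMember
  P2: Experience <- Income -> UnionMember
  P3: Experience <- Ability <- Tenure -> UnionMember
  P4: Experience <- Ability <- Income -> UnionMember
Condition 1 (no descendant of Experience in the set): holds — descendants of Experience are {Industry, UnionMember}; none are in {Tenure}.
Condition 2 (every backdoor path blocked by {Tenure}):
  P1: blocked at collider Ability (neither it nor any descendant is in the conditioning set).
  P2: open — no interior node is in the conditioning set.
  P3: blocked at fork node Tenure ∈ conditioning set.
  P4: open — no interior node is in the conditioning set.
{Tenure} does not satisfy the backdoor criterion.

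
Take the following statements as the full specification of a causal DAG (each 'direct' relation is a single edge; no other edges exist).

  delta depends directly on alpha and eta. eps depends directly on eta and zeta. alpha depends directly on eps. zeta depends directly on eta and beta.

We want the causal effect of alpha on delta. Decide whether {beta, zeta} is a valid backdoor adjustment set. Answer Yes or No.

No

Backdoor paths from alpha to delta (paths whose first edge points into alpha):
  P1: alpha <- eps <- eta -> delta
  P2: alpha <- eps <- zeta <- eta -> delta
Condition 1 (no descendant of alpha in the set): holds — descendants of alpha are {delta}; none are in {beta, zeta}.
Condition 2 (every backdoor path blocked by {beta, zeta}):
  P1: open — no interior node is in the conditioning set.
  P2: blocked at chain node zeta ∈ conditioning set.
{beta, zeta} does not satisfy the backdoor criterion.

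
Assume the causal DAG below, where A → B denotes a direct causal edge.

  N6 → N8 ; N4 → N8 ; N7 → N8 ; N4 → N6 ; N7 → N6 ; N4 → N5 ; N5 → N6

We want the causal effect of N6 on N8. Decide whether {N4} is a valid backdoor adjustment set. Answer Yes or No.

No

Backdoor paths from N6 to N8 (paths whose first edge points into N6):
  P1: N6 <- N7 -> N8
  P2: N6 <- N4 -> N8
  P3: N6 <- N5 <- N4 -> N8
Condition 1 (no descendant of N6 in the set): holds — descendants of N6 are {N8}; none are in {N4}.
Condition 2 (every backdoor path blocked by {N4}):
  P1: open — no interior node is in the conditioning set.
  P2: blocked at fork node N4 ∈ conditioning set.
  P3: blocked at fork node N4 ∈ conditioning set.
{N4} does not satisfy the backdoor criterion.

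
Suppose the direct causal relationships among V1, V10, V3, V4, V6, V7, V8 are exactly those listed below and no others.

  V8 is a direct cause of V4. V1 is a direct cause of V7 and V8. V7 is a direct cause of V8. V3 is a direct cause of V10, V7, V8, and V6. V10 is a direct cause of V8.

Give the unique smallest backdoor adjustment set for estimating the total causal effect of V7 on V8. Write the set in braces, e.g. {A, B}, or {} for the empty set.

Variables eligible for adjustment (non-descendants of V7, excluding V7 and V8): {V1, V10, V3, V6}.
Backdoor paths from V7 to V8:
  P1: V7 <- V3 -> V10 -> V8
  P2: V7 <- V3 -> V8
  P3: V7 <- V1 -> V8
The empty set is not sufficient: P1 (V7 <- V3 -> V10 -> V8) has no collider blocking it and no conditioned non-collider, so it is open.
Try {V1, V3}:
  P1: blocked at fork node V3 ∈ conditioning set.
  P2: blocked at fork node V3 ∈ conditioning set.
  P3: blocked at fork node V1 ∈ conditioning set.
{V1, V3} contains no descendant of V7 and blocks every backdoor path.
Every element of {V1, V3} is needed (dropping V1 leaves P3 open; dropping V3 leaves P1 open), so no proper subset is valid.
Among all size-2 subsets of the eligible variables, only {V1, V3} blocks every backdoor path, so it is the unique smallest valid adjustment set.

{V1, V3}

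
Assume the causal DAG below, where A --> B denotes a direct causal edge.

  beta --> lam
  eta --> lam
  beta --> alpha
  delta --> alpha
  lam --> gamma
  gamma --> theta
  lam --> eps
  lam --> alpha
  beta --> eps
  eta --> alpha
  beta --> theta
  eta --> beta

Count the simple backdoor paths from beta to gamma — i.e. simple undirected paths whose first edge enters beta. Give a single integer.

A backdoor path from beta to gamma is any simple undirected path whose first edge points into beta (i.e. leaves beta via a parent).
Parents of beta: {eta}.
Enumerating:
  P1: beta <- eta -> lam -> gamma
  P2: beta <- eta -> alpha <- lam -> gamma
That exhausts the simple backdoor paths. Count: 2.

2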